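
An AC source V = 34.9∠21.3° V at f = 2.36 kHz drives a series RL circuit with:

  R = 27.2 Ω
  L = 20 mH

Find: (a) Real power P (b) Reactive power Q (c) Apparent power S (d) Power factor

Step 1 — Angular frequency: ω = 2π·f = 2π·2360 = 1.483e+04 rad/s.
Step 2 — Component impedances:
  R: Z = R = 27.2 Ω
  L: Z = jωL = j·1.483e+04·0.02 = 0 + j296.6 Ω
Step 3 — Series combination: Z_total = R + L = 27.2 + j296.6 Ω = 297.8∠84.8° Ω.
Step 4 — Source phasor: V = 34.9∠21.3° V = 32.52 + j12.68 V.
Step 5 — Current: I = V / Z = 0.05236 - j0.1048 A = 0.1172∠-63.5° A.
Step 6 — Complex power: S = V·I* = 0.3735 + j4.073 VA.
Step 7 — Real power: P = Re(S) = 0.3735 W.
Step 8 — Reactive power: Q = Im(S) = 4.073 VAR.
Step 9 — Apparent power: |S| = 4.09 VA.
Step 10 — Power factor: PF = P/|S| = 0.09133 (lagging).

(a) P = 0.3735 W  (b) Q = 4.073 VAR  (c) S = 4.09 VA  (d) PF = 0.09133 (lagging)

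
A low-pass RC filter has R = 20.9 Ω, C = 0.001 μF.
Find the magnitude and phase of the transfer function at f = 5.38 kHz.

Step 1 — Angular frequency: ω = 2π·5380 = 3.38e+04 rad/s.
Step 2 — Transfer function: H(jω) = 1/(1 + jωRC).
Step 3 — Denominator: 1 + jωRC = 1 + j·3.38e+04·20.9·1e-09 = 1 + j0.0007065.
Step 4 — H = 1 - j0.0007065.
Step 5 — Magnitude: |H| = 1 (-0.0 dB); phase: φ = -0.0°.

|H| = 1 (-0.0 dB), φ = -0.0°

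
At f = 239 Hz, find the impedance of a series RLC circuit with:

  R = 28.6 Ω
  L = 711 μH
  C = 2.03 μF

Step 1 — Angular frequency: ω = 2π·f = 2π·239 = 1502 rad/s.
Step 2 — Component impedances:
  R: Z = R = 28.6 Ω
  L: Z = jωL = j·1502·0.000711 = 0 + j1.068 Ω
  C: Z = 1/(jωC) = -j/(ω·C) = 0 - j328 Ω
Step 3 — Series combination: Z_total = R + L + C = 28.6 - j327 Ω = 328.2∠-85.0° Ω.

Z = 28.6 - j327 Ω = 328.2∠-85.0° Ω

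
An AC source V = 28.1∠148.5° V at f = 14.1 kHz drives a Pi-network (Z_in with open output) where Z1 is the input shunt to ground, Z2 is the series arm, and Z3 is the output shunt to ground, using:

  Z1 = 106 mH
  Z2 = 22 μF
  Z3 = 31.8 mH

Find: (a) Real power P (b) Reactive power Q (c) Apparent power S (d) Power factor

Step 1 — Angular frequency: ω = 2π·f = 2π·1.41e+04 = 8.859e+04 rad/s.
Step 2 — Component impedances:
  Z1: Z = jωL = j·8.859e+04·0.106 = 0 + j9391 Ω
  Z2: Z = 1/(jωC) = -j/(ω·C) = 0 - j0.5131 Ω
  Z3: Z = jωL = j·8.859e+04·0.0318 = 0 + j2817 Ω
Step 3 — With open output, the series arm Z2 and the output shunt Z3 appear in series to ground: Z2 + Z3 = 0 + j2817 Ω.
Step 4 — Parallel with input shunt Z1: Z_in = Z1 || (Z2 + Z3) = 0 + j2167 Ω = 2167∠90.0° Ω.
Step 5 — Source phasor: V = 28.1∠148.5° V = -23.96 + j14.68 V.
Step 6 — Current: I = V / Z = 0.006776 + j0.01106 A = 0.01297∠58.5° A.
Step 7 — Complex power: S = V·I* = 0 + j0.3644 VA.
Step 8 — Real power: P = Re(S) = 0 W.
Step 9 — Reactive power: Q = Im(S) = 0.3644 VAR.
Step 10 — Apparent power: |S| = 0.3644 VA.
Step 11 — Power factor: PF = P/|S| = 0 (lagging).

(a) P = 0 W  (b) Q = 0.3644 VAR  (c) S = 0.3644 VA  (d) PF = 0 (lagging)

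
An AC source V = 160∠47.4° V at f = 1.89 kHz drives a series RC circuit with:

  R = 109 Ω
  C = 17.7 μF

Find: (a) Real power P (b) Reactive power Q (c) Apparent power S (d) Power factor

Step 1 — Angular frequency: ω = 2π·f = 2π·1890 = 1.188e+04 rad/s.
Step 2 — Component impedances:
  R: Z = R = 109 Ω
  C: Z = 1/(jωC) = -j/(ω·C) = 0 - j4.758 Ω
Step 3 — Series combination: Z_total = R + C = 109 - j4.758 Ω = 109.1∠-2.5° Ω.
Step 4 — Source phasor: V = 160∠47.4° V = 108.3 + j117.8 V.
Step 5 — Current: I = V / Z = 0.9446 + j1.122 A = 1.466∠49.9° A.
Step 6 — Complex power: S = V·I* = 234.4 - j10.23 VA.
Step 7 — Real power: P = Re(S) = 234.4 W.
Step 8 — Reactive power: Q = Im(S) = -10.23 VAR.
Step 9 — Apparent power: |S| = 234.6 VA.
Step 10 — Power factor: PF = P/|S| = 0.999 (leading).

(a) P = 234.4 W  (b) Q = -10.23 VAR  (c) S = 234.6 VA  (d) PF = 0.999 (leading)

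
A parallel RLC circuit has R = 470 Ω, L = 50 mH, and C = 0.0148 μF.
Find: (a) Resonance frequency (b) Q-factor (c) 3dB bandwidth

Step 1 — Resonance: ω₀ = 1/√(LC) = 1/√(0.05·1.48e-08) = 3.676e+04 rad/s.
Step 2 — f₀ = ω₀/(2π) = 5851 Hz.
Step 3 — Parallel Q: Q = R/(ω₀L) = 470/(3.676e+04·0.05) = 0.2557.
Step 4 — Bandwidth: Δω = ω₀/Q = 1.438e+05 rad/s; BW = Δω/(2π) = 2.288e+04 Hz.

(a) f₀ = 5851 Hz  (b) Q = 0.2557  (c) BW = 2.288e+04 Hz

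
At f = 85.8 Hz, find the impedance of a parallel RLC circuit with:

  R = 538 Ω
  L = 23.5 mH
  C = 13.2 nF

Step 1 — Angular frequency: ω = 2π·f = 2π·85.8 = 539.1 rad/s.
Step 2 — Component impedances:
  R: Z = R = 538 Ω
  L: Z = jωL = j·539.1·0.0235 = 0 + j12.67 Ω
  C: Z = 1/(jωC) = -j/(ω·C) = 0 - j1.405e+05 Ω
Step 3 — Parallel combination: 1/Z_total = 1/R + 1/L + 1/C; Z_total = 0.2982 + j12.66 Ω = 12.67∠88.7° Ω.

Z = 0.2982 + j12.66 Ω = 12.67∠88.7° Ω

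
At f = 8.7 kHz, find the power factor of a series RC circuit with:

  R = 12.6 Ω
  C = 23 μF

Step 1 — Angular frequency: ω = 2π·f = 2π·8700 = 5.466e+04 rad/s.
Step 2 — Component impedances:
  R: Z = R = 12.6 Ω
  C: Z = 1/(jωC) = -j/(ω·C) = 0 - j0.7954 Ω
Step 3 — Series combination: Z_total = R + C = 12.6 - j0.7954 Ω = 12.63∠-3.6° Ω.
Step 4 — Power factor: PF = cos(φ) = Re(Z)/|Z| = 12.6/12.625 = 0.998.
Step 5 — Type: Im(Z) = -0.7954 ⇒ leading (phase φ = -3.6°).

PF = 0.998 (leading, φ = -3.6°)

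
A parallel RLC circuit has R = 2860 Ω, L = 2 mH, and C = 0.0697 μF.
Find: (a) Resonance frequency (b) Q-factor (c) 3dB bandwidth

Step 1 — Resonance: ω₀ = 1/√(LC) = 1/√(0.002·6.97e-08) = 8.47e+04 rad/s.
Step 2 — f₀ = ω₀/(2π) = 1.348e+04 Hz.
Step 3 — Parallel Q: Q = R/(ω₀L) = 2860/(8.47e+04·0.002) = 16.88.
Step 4 — Bandwidth: Δω = ω₀/Q = 5017 rad/s; BW = Δω/(2π) = 798.4 Hz.

(a) f₀ = 1.348e+04 Hz  (b) Q = 16.88  (c) BW = 798.4 Hz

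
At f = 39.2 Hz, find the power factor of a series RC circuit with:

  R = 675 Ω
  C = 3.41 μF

Step 1 — Angular frequency: ω = 2π·f = 2π·39.2 = 246.3 rad/s.
Step 2 — Component impedances:
  R: Z = R = 675 Ω
  C: Z = 1/(jωC) = -j/(ω·C) = 0 - j1191 Ω
Step 3 — Series combination: Z_total = R + C = 675 - j1191 Ω = 1369∠-60.5° Ω.
Step 4 — Power factor: PF = cos(φ) = Re(Z)/|Z| = 675/1368.7 = 0.4932.
Step 5 — Type: Im(Z) = -1191 ⇒ leading (phase φ = -60.5°).

PF = 0.4932 (leading, φ = -60.5°)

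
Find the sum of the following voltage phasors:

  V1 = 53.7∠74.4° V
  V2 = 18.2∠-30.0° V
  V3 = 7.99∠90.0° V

Step 1 — Convert each phasor to rectangular form:
  V1 = 53.7·(cos(74.4°) + j·sin(74.4°)) = 14.44 + j51.72 V
  V2 = 18.2·(cos(-30.0°) + j·sin(-30.0°)) = 15.76 - j9.1 V
  V3 = 7.99·(cos(90.0°) + j·sin(90.0°)) = 0 + j7.99 V
Step 2 — Sum components: V_total = 30.2 + j50.61 V.
Step 3 — Convert to polar: |V_total| = 58.94 V, ∠V_total = 59.2°.

V_total = 58.94∠59.2° V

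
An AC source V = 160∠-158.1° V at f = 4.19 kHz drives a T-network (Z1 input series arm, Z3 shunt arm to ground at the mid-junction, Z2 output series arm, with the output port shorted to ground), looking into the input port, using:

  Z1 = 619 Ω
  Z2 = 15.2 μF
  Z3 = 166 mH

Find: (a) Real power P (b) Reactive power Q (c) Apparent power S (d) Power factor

Step 1 — Angular frequency: ω = 2π·f = 2π·4190 = 2.633e+04 rad/s.
Step 2 — Component impedances:
  Z1: Z = R = 619 Ω
  Z2: Z = 1/(jωC) = -j/(ω·C) = 0 - j2.499 Ω
  Z3: Z = jωL = j·2.633e+04·0.166 = 0 + j4370 Ω
Step 3 — With the output port shorted to ground, the output series arm Z2 runs from the junction to ground; the shunt arm Z3 also runs from the junction to ground. They appear in parallel: Z3 || Z2 = 0 - j2.5 Ω.
Step 4 — Series with input arm Z1: Z_in = Z1 + (Z3 || Z2) = 619 - j2.5 Ω = 619∠-0.2° Ω.
Step 5 — Source phasor: V = 160∠-158.1° V = -148.5 - j59.68 V.
Step 6 — Current: I = V / Z = -0.2394 - j0.09738 A = 0.2585∠-157.9° A.
Step 7 — Complex power: S = V·I* = 41.36 - j0.1671 VA.
Step 8 — Real power: P = Re(S) = 41.36 W.
Step 9 — Reactive power: Q = Im(S) = -0.1671 VAR.
Step 10 — Apparent power: |S| = 41.36 VA.
Step 11 — Power factor: PF = P/|S| = 1 (leading).

(a) P = 41.36 W  (b) Q = -0.1671 VAR  (c) S = 41.36 VA  (d) PF = 1 (leading)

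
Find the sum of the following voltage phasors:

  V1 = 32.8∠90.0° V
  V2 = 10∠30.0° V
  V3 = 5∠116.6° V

Step 1 — Convert each phasor to rectangular form:
  V1 = 32.8·(cos(90.0°) + j·sin(90.0°)) = 0 + j32.8 V
  V2 = 10·(cos(30.0°) + j·sin(30.0°)) = 8.66 + j5 V
  V3 = 5·(cos(116.6°) + j·sin(116.6°)) = -2.239 + j4.471 V
Step 2 — Sum components: V_total = 6.421 + j42.27 V.
Step 3 — Convert to polar: |V_total| = 42.76 V, ∠V_total = 81.4°.

V_total = 42.76∠81.4° V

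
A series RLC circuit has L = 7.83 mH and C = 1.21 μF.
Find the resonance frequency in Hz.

Step 1 — Resonance condition Im(Z)=0 gives ω₀ = 1/√(LC).
Step 2 — ω₀ = 1/√(0.00783·1.21e-06) = 1.027e+04 rad/s.
Step 3 — f₀ = ω₀/(2π) = 1635 Hz.

f₀ = 1635 Hz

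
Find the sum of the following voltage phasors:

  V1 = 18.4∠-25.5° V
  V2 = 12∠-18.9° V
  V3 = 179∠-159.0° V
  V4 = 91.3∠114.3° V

Step 1 — Convert each phasor to rectangular form:
  V1 = 18.4·(cos(-25.5°) + j·sin(-25.5°)) = 16.61 - j7.921 V
  V2 = 12·(cos(-18.9°) + j·sin(-18.9°)) = 11.35 - j3.887 V
  V3 = 179·(cos(-159.0°) + j·sin(-159.0°)) = -167.1 - j64.15 V
  V4 = 91.3·(cos(114.3°) + j·sin(114.3°)) = -37.57 + j83.21 V
Step 2 — Sum components: V_total = -176.7 + j7.255 V.
Step 3 — Convert to polar: |V_total| = 176.9 V, ∠V_total = 177.6°.

V_total = 176.9∠177.6° V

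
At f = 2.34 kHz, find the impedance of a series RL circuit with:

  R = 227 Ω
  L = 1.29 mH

Step 1 — Angular frequency: ω = 2π·f = 2π·2340 = 1.47e+04 rad/s.
Step 2 — Component impedances:
  R: Z = R = 227 Ω
  L: Z = jωL = j·1.47e+04·0.00129 = 0 + j18.97 Ω
Step 3 — Series combination: Z_total = R + L = 227 + j18.97 Ω = 227.8∠4.8° Ω.

Z = 227 + j18.97 Ω = 227.8∠4.8° Ω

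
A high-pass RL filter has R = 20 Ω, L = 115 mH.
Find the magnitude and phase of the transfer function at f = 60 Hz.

Step 1 — Angular frequency: ω = 2π·60 = 377 rad/s.
Step 2 — Transfer function: H(jω) = jωL/(R + jωL).
Step 3 — Numerator jωL = j·43.35; denominator R + jωL = 20 + j43.35.
Step 4 — H = 0.8245 + j0.3804.
Step 5 — Magnitude: |H| = 0.908 (-0.8 dB); phase: φ = 24.8°.

|H| = 0.908 (-0.8 dB), φ = 24.8°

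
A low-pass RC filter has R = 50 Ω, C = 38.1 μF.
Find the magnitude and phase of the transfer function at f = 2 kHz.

Step 1 — Angular frequency: ω = 2π·2000 = 1.257e+04 rad/s.
Step 2 — Transfer function: H(jω) = 1/(1 + jωRC).
Step 3 — Denominator: 1 + jωRC = 1 + j·1.257e+04·50·3.81e-05 = 1 + j23.94.
Step 4 — H = 0.001742 - j0.0417.
Step 5 — Magnitude: |H| = 0.04174 (-27.6 dB); phase: φ = -87.6°.

|H| = 0.04174 (-27.6 dB), φ = -87.6°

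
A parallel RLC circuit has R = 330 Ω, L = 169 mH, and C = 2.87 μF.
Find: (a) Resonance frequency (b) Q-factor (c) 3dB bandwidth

Step 1 — Resonance: ω₀ = 1/√(LC) = 1/√(0.169·2.87e-06) = 1436 rad/s.
Step 2 — f₀ = ω₀/(2π) = 228.5 Hz.
Step 3 — Parallel Q: Q = R/(ω₀L) = 330/(1436·0.169) = 1.36.
Step 4 — Bandwidth: Δω = ω₀/Q = 1056 rad/s; BW = Δω/(2π) = 168 Hz.

(a) f₀ = 228.5 Hz  (b) Q = 1.36  (c) BW = 168 Hz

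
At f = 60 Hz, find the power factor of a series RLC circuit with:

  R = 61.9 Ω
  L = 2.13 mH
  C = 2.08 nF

Step 1 — Angular frequency: ω = 2π·f = 2π·60 = 377 rad/s.
Step 2 — Component impedances:
  R: Z = R = 61.9 Ω
  L: Z = jωL = j·377·0.00213 = 0 + j0.803 Ω
  C: Z = 1/(jωC) = -j/(ω·C) = 0 - j1.275e+06 Ω
Step 3 — Series combination: Z_total = R + L + C = 61.9 - j1.275e+06 Ω = 1.275e+06∠-90.0° Ω.
Step 4 — Power factor: PF = cos(φ) = Re(Z)/|Z| = 61.9/1.2753e+06 = 4.854e-05.
Step 5 — Type: Im(Z) = -1.275e+06 ⇒ leading (phase φ = -90.0°).

PF = 4.854e-05 (leading, φ = -90.0°)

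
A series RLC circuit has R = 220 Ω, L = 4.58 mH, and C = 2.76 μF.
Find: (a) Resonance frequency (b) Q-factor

Step 1 — Resonance condition Im(Z)=0 gives ω₀ = 1/√(LC).
Step 2 — ω₀ = 1/√(0.00458·2.76e-06) = 8894 rad/s.
Step 3 — f₀ = ω₀/(2π) = 1416 Hz.
Step 4 — Series Q: Q = ω₀L/R = 8894·0.00458/220 = 0.1852.

(a) f₀ = 1416 Hz  (b) Q = 0.1852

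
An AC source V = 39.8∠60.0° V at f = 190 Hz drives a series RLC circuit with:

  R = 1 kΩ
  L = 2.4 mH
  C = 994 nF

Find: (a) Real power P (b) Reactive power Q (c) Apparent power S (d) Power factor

Step 1 — Angular frequency: ω = 2π·f = 2π·190 = 1194 rad/s.
Step 2 — Component impedances:
  R: Z = R = 1000 Ω
  L: Z = jωL = j·1194·0.0024 = 0 + j2.865 Ω
  C: Z = 1/(jωC) = -j/(ω·C) = 0 - j842.7 Ω
Step 3 — Series combination: Z_total = R + L + C = 1000 - j839.8 Ω = 1306∠-40.0° Ω.
Step 4 — Source phasor: V = 39.8∠60.0° V = 19.9 + j34.47 V.
Step 5 — Current: I = V / Z = -0.005306 + j0.03001 A = 0.03048∠100.0° A.
Step 6 — Complex power: S = V·I* = 0.9289 - j0.7801 VA.
Step 7 — Real power: P = Re(S) = 0.9289 W.
Step 8 — Reactive power: Q = Im(S) = -0.7801 VAR.
Step 9 — Apparent power: |S| = 1.213 VA.
Step 10 — Power factor: PF = P/|S| = 0.7658 (leading).

(a) P = 0.9289 W  (b) Q = -0.7801 VAR  (c) S = 1.213 VA  (d) PF = 0.7658 (leading)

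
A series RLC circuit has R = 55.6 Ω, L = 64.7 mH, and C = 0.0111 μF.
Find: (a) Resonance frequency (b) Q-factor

Step 1 — Resonance condition Im(Z)=0 gives ω₀ = 1/√(LC).
Step 2 — ω₀ = 1/√(0.0647·1.11e-08) = 3.732e+04 rad/s.
Step 3 — f₀ = ω₀/(2π) = 5939 Hz.
Step 4 — Series Q: Q = ω₀L/R = 3.732e+04·0.0647/55.6 = 43.42.

(a) f₀ = 5939 Hz  (b) Q = 43.42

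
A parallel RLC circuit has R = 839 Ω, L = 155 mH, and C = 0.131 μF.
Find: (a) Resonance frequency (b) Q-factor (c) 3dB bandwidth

Step 1 — Resonance: ω₀ = 1/√(LC) = 1/√(0.155·1.31e-07) = 7018 rad/s.
Step 2 — f₀ = ω₀/(2π) = 1117 Hz.
Step 3 — Parallel Q: Q = R/(ω₀L) = 839/(7018·0.155) = 0.7713.
Step 4 — Bandwidth: Δω = ω₀/Q = 9098 rad/s; BW = Δω/(2π) = 1448 Hz.

(a) f₀ = 1117 Hz  (b) Q = 0.7713  (c) BW = 1448 Hz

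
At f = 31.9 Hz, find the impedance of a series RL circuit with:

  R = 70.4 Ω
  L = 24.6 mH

Step 1 — Angular frequency: ω = 2π·f = 2π·31.9 = 200.4 rad/s.
Step 2 — Component impedances:
  R: Z = R = 70.4 Ω
  L: Z = jωL = j·200.4·0.0246 = 0 + j4.931 Ω
Step 3 — Series combination: Z_total = R + L = 70.4 + j4.931 Ω = 70.57∠4.0° Ω.

Z = 70.4 + j4.931 Ω = 70.57∠4.0° Ω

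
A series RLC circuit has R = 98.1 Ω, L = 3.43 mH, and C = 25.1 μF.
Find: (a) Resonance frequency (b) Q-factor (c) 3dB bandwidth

Step 1 — Resonance condition Im(Z)=0 gives ω₀ = 1/√(LC).
Step 2 — ω₀ = 1/√(0.00343·2.51e-05) = 3408 rad/s.
Step 3 — f₀ = ω₀/(2π) = 542.4 Hz.
Step 4 — Series Q: Q = ω₀L/R = 3408·0.00343/98.1 = 0.1192.
Step 5 — 3dB bandwidth: Δω = ω₀/Q = 2.86e+04 rad/s; BW = Δω/(2π) = 4552 Hz.

(a) f₀ = 542.4 Hz  (b) Q = 0.1192  (c) BW = 4552 Hz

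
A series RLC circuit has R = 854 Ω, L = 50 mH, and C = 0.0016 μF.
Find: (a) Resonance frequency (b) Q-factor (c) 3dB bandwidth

Step 1 — Resonance condition Im(Z)=0 gives ω₀ = 1/√(LC).
Step 2 — ω₀ = 1/√(0.05·1.6e-09) = 1.118e+05 rad/s.
Step 3 — f₀ = ω₀/(2π) = 1.779e+04 Hz.
Step 4 — Series Q: Q = ω₀L/R = 1.118e+05·0.05/854 = 6.546.
Step 5 — 3dB bandwidth: Δω = ω₀/Q = 1.708e+04 rad/s; BW = Δω/(2π) = 2718 Hz.

(a) f₀ = 1.779e+04 Hz  (b) Q = 6.546  (c) BW = 2718 Hz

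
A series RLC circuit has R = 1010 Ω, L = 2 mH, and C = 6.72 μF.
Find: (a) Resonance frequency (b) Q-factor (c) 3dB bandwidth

Step 1 — Resonance condition Im(Z)=0 gives ω₀ = 1/√(LC).
Step 2 — ω₀ = 1/√(0.002·6.72e-06) = 8626 rad/s.
Step 3 — f₀ = ω₀/(2π) = 1373 Hz.
Step 4 — Series Q: Q = ω₀L/R = 8626·0.002/1010 = 0.01708.
Step 5 — 3dB bandwidth: Δω = ω₀/Q = 5.05e+05 rad/s; BW = Δω/(2π) = 8.037e+04 Hz.

(a) f₀ = 1373 Hz  (b) Q = 0.01708  (c) BW = 8.037e+04 Hz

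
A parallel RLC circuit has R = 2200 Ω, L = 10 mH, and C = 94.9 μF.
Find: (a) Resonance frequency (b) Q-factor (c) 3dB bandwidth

Step 1 — Resonance: ω₀ = 1/√(LC) = 1/√(0.01·9.49e-05) = 1027 rad/s.
Step 2 — f₀ = ω₀/(2π) = 163.4 Hz.
Step 3 — Parallel Q: Q = R/(ω₀L) = 2200/(1027·0.01) = 214.3.
Step 4 — Bandwidth: Δω = ω₀/Q = 4.79 rad/s; BW = Δω/(2π) = 0.7623 Hz.

(a) f₀ = 163.4 Hz  (b) Q = 214.3  (c) BW = 0.7623 Hz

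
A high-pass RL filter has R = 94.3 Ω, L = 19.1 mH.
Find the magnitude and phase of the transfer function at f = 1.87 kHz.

Step 1 — Angular frequency: ω = 2π·1870 = 1.175e+04 rad/s.
Step 2 — Transfer function: H(jω) = jωL/(R + jωL).
Step 3 — Numerator jωL = j·224.4; denominator R + jωL = 94.3 + j224.4.
Step 4 — H = 0.8499 + j0.3571.
Step 5 — Magnitude: |H| = 0.9219 (-0.7 dB); phase: φ = 22.8°.

|H| = 0.9219 (-0.7 dB), φ = 22.8°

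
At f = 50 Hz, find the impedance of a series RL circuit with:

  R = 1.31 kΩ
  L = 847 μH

Step 1 — Angular frequency: ω = 2π·f = 2π·50 = 314.2 rad/s.
Step 2 — Component impedances:
  R: Z = R = 1310 Ω
  L: Z = jωL = j·314.2·0.000847 = 0 + j0.2661 Ω
Step 3 — Series combination: Z_total = R + L = 1310 + j0.2661 Ω = 1310∠0.0° Ω.

Z = 1310 + j0.2661 Ω = 1310∠0.0° Ω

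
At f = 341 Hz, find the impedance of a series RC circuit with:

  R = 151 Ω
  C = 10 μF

Step 1 — Angular frequency: ω = 2π·f = 2π·341 = 2143 rad/s.
Step 2 — Component impedances:
  R: Z = R = 151 Ω
  C: Z = 1/(jωC) = -j/(ω·C) = 0 - j46.67 Ω
Step 3 — Series combination: Z_total = R + C = 151 - j46.67 Ω = 158∠-17.2° Ω.

Z = 151 - j46.67 Ω = 158∠-17.2° Ω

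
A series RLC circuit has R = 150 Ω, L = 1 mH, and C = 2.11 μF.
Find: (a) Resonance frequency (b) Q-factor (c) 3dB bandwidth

Step 1 — Resonance condition Im(Z)=0 gives ω₀ = 1/√(LC).
Step 2 — ω₀ = 1/√(0.001·2.11e-06) = 2.177e+04 rad/s.
Step 3 — f₀ = ω₀/(2π) = 3465 Hz.
Step 4 — Series Q: Q = ω₀L/R = 2.177e+04·0.001/150 = 0.1451.
Step 5 — 3dB bandwidth: Δω = ω₀/Q = 1.5e+05 rad/s; BW = Δω/(2π) = 2.387e+04 Hz.

(a) f₀ = 3465 Hz  (b) Q = 0.1451  (c) BW = 2.387e+04 Hz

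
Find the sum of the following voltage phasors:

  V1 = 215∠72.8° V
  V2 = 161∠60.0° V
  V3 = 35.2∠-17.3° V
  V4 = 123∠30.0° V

Step 1 — Convert each phasor to rectangular form:
  V1 = 215·(cos(72.8°) + j·sin(72.8°)) = 63.58 + j205.4 V
  V2 = 161·(cos(60.0°) + j·sin(60.0°)) = 80.5 + j139.4 V
  V3 = 35.2·(cos(-17.3°) + j·sin(-17.3°)) = 33.61 - j10.47 V
  V4 = 123·(cos(30.0°) + j·sin(30.0°)) = 106.5 + j61.5 V
Step 2 — Sum components: V_total = 284.2 + j395.8 V.
Step 3 — Convert to polar: |V_total| = 487.3 V, ∠V_total = 54.3°.

V_total = 487.3∠54.3° V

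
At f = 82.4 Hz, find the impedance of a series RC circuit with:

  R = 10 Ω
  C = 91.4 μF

Step 1 — Angular frequency: ω = 2π·f = 2π·82.4 = 517.7 rad/s.
Step 2 — Component impedances:
  R: Z = R = 10 Ω
  C: Z = 1/(jωC) = -j/(ω·C) = 0 - j21.13 Ω
Step 3 — Series combination: Z_total = R + C = 10 - j21.13 Ω = 23.38∠-64.7° Ω.

Z = 10 - j21.13 Ω = 23.38∠-64.7° Ω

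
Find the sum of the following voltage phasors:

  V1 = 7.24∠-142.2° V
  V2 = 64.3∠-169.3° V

Step 1 — Convert each phasor to rectangular form:
  V1 = 7.24·(cos(-142.2°) + j·sin(-142.2°)) = -5.721 - j4.437 V
  V2 = 64.3·(cos(-169.3°) + j·sin(-169.3°)) = -63.18 - j11.94 V
Step 2 — Sum components: V_total = -68.9 - j16.38 V.
Step 3 — Convert to polar: |V_total| = 70.82 V, ∠V_total = -166.6°.

V_total = 70.82∠-166.6° V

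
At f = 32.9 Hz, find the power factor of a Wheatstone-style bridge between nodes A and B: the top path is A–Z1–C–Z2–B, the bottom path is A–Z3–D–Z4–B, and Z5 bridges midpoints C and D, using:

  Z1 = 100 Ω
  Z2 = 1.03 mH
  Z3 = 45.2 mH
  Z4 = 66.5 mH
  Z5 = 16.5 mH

Step 1 — Angular frequency: ω = 2π·f = 2π·32.9 = 206.7 rad/s.
Step 2 — Component impedances:
  Z1: Z = R = 100 Ω
  Z2: Z = jωL = j·206.7·0.00103 = 0 + j0.2129 Ω
  Z3: Z = jωL = j·206.7·0.0452 = 0 + j9.344 Ω
  Z4: Z = jωL = j·206.7·0.0665 = 0 + j13.75 Ω
  Z5: Z = jωL = j·206.7·0.0165 = 0 + j3.411 Ω
Step 3 — Bridge requires nodal analysis (the Z5 bridge couples midpoints C and D, so the two paths cannot be reduced to a simple series/parallel combination). Setting node B to ground and injecting 1 A at node A, the 3-node admittance system at A, C, D solves to V_A = Z_AB = 1.429 + j12.04 Ω = 12.12∠83.2° Ω.
Step 4 — Power factor: PF = cos(φ) = Re(Z)/|Z| = 1.429/12.12 = 0.1179.
Step 5 — Type: Im(Z) = 12.04 ⇒ lagging (phase φ = 83.2°).

PF = 0.1179 (lagging, φ = 83.2°)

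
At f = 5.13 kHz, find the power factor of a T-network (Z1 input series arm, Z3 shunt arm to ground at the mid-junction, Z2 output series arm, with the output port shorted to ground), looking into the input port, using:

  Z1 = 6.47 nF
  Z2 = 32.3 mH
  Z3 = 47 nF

Step 1 — Angular frequency: ω = 2π·f = 2π·5130 = 3.223e+04 rad/s.
Step 2 — Component impedances:
  Z1: Z = 1/(jωC) = -j/(ω·C) = 0 - j4795 Ω
  Z2: Z = jωL = j·3.223e+04·0.0323 = 0 + j1041 Ω
  Z3: Z = 1/(jωC) = -j/(ω·C) = 0 - j660.1 Ω
Step 3 — With the output port shorted to ground, the output series arm Z2 runs from the junction to ground; the shunt arm Z3 also runs from the junction to ground. They appear in parallel: Z3 || Z2 = 0 - j1804 Ω.
Step 4 — Series with input arm Z1: Z_in = Z1 + (Z3 || Z2) = 0 - j6599 Ω = 6599∠-90.0° Ω.
Step 5 — Power factor: PF = cos(φ) = Re(Z)/|Z| = 0/6599 = 0.
Step 6 — Type: Im(Z) = -6599 ⇒ leading (phase φ = -90.0°).

PF = 0 (leading, φ = -90.0°)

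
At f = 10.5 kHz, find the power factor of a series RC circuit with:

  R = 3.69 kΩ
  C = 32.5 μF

Step 1 — Angular frequency: ω = 2π·f = 2π·1.05e+04 = 6.597e+04 rad/s.
Step 2 — Component impedances:
  R: Z = R = 3690 Ω
  C: Z = 1/(jωC) = -j/(ω·C) = 0 - j0.4664 Ω
Step 3 — Series combination: Z_total = R + C = 3690 - j0.4664 Ω = 3690∠-0.0° Ω.
Step 4 — Power factor: PF = cos(φ) = Re(Z)/|Z| = 3690/3690 = 1.
Step 5 — Type: Im(Z) = -0.4664 ⇒ leading (phase φ = -0.0°).

PF = 1 (leading, φ = -0.0°)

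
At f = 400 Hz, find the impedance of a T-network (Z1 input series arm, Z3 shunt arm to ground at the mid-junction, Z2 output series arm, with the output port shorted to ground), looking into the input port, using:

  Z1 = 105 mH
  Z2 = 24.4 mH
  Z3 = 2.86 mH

Step 1 — Angular frequency: ω = 2π·f = 2π·400 = 2513 rad/s.
Step 2 — Component impedances:
  Z1: Z = jωL = j·2513·0.105 = 0 + j263.9 Ω
  Z2: Z = jωL = j·2513·0.0244 = 0 + j61.32 Ω
  Z3: Z = jωL = j·2513·0.00286 = 0 + j7.188 Ω
Step 3 — With the output port shorted to ground, the output series arm Z2 runs from the junction to ground; the shunt arm Z3 also runs from the junction to ground. They appear in parallel: Z3 || Z2 = 0 + j6.434 Ω.
Step 4 — Series with input arm Z1: Z_in = Z1 + (Z3 || Z2) = 0 + j270.3 Ω = 270.3∠90.0° Ω.

Z = 0 + j270.3 Ω = 270.3∠90.0° Ω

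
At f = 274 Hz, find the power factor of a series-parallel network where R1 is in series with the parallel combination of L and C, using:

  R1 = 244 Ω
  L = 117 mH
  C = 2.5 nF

Step 1 — Angular frequency: ω = 2π·f = 2π·274 = 1722 rad/s.
Step 2 — Component impedances:
  R1: Z = R = 244 Ω
  L: Z = jωL = j·1722·0.117 = 0 + j201.4 Ω
  C: Z = 1/(jωC) = -j/(ω·C) = 0 - j2.323e+05 Ω
Step 3 — Parallel branch: L || C = 1/(1/L + 1/C) = 0 + j201.6 Ω.
Step 4 — Series with R1: Z_total = R1 + (L || C) = 244 + j201.6 Ω = 316.5∠39.6° Ω.
Step 5 — Power factor: PF = cos(φ) = Re(Z)/|Z| = 244/316.5 = 0.7709.
Step 6 — Type: Im(Z) = 201.6 ⇒ lagging (phase φ = 39.6°).

PF = 0.7709 (lagging, φ = 39.6°)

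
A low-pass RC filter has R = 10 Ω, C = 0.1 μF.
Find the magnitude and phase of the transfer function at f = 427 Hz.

Step 1 — Angular frequency: ω = 2π·427 = 2683 rad/s.
Step 2 — Transfer function: H(jω) = 1/(1 + jωRC).
Step 3 — Denominator: 1 + jωRC = 1 + j·2683·10·1e-07 = 1 + j0.002683.
Step 4 — H = 1 - j0.002683.
Step 5 — Magnitude: |H| = 1 (-0.0 dB); phase: φ = -0.2°.

|H| = 1 (-0.0 dB), φ = -0.2°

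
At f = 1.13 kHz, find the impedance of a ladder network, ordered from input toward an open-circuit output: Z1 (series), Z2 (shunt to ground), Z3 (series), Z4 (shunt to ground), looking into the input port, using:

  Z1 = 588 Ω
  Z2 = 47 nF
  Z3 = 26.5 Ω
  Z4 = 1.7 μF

Step 1 — Angular frequency: ω = 2π·f = 2π·1130 = 7100 rad/s.
Step 2 — Component impedances:
  Z1: Z = R = 588 Ω
  Z2: Z = 1/(jωC) = -j/(ω·C) = 0 - j2997 Ω
  Z3: Z = R = 26.5 Ω
  Z4: Z = 1/(jωC) = -j/(ω·C) = 0 - j82.85 Ω
Step 3 — Ladder network (open output): work backward from the far end, alternating series and parallel combinations. Z_in = 613.1 - j80.84 Ω = 618.4∠-7.5° Ω.

Z = 613.1 - j80.84 Ω = 618.4∠-7.5° Ω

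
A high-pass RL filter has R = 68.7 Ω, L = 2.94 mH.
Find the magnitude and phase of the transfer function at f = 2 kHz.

Step 1 — Angular frequency: ω = 2π·2000 = 1.257e+04 rad/s.
Step 2 — Transfer function: H(jω) = jωL/(R + jωL).
Step 3 — Numerator jωL = j·36.95; denominator R + jωL = 68.7 + j36.95.
Step 4 — H = 0.2243 + j0.4171.
Step 5 — Magnitude: |H| = 0.4736 (-6.5 dB); phase: φ = 61.7°.

|H| = 0.4736 (-6.5 dB), φ = 61.7°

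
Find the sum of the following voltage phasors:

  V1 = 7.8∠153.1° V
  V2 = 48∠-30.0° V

Step 1 — Convert each phasor to rectangular form:
  V1 = 7.8·(cos(153.1°) + j·sin(153.1°)) = -6.956 + j3.529 V
  V2 = 48·(cos(-30.0°) + j·sin(-30.0°)) = 41.57 - j24 V
Step 2 — Sum components: V_total = 34.61 - j20.47 V.
Step 3 — Convert to polar: |V_total| = 40.21 V, ∠V_total = -30.6°.

V_total = 40.21∠-30.6° V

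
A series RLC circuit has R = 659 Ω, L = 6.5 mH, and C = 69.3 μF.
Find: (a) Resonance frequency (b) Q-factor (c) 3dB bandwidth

Step 1 — Resonance: ω₀ = 1/√(LC) = 1/√(0.0065·6.93e-05) = 1490 rad/s.
Step 2 — f₀ = ω₀/(2π) = 237.1 Hz.
Step 3 — Series Q: Q = ω₀L/R = 1490·0.0065/659 = 0.0147.
Step 4 — Bandwidth: Δω = ω₀/Q = 1.014e+05 rad/s; BW = Δω/(2π) = 1.614e+04 Hz.

(a) f₀ = 237.1 Hz  (b) Q = 0.0147  (c) BW = 1.614e+04 Hz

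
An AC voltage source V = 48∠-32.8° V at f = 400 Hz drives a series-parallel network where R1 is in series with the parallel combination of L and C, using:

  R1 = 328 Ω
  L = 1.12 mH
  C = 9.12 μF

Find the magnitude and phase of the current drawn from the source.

Step 1 — Angular frequency: ω = 2π·f = 2π·400 = 2513 rad/s.
Step 2 — Component impedances:
  R1: Z = R = 328 Ω
  L: Z = jωL = j·2513·0.00112 = 0 + j2.815 Ω
  C: Z = 1/(jωC) = -j/(ω·C) = 0 - j43.63 Ω
Step 3 — Parallel branch: L || C = 1/(1/L + 1/C) = 0 + j3.009 Ω.
Step 4 — Series with R1: Z_total = R1 + (L || C) = 328 + j3.009 Ω = 328∠0.5° Ω.
Step 5 — Source phasor: V = 48∠-32.8° V = 40.35 - j26 V.
Step 6 — Ohm's law: I = V / Z_total = (40.35 - j26) / (328 + j3.009) = 0.1223 - j0.0804 A.
Step 7 — Convert to polar: |I| = 0.1463 A, ∠I = -33.3°.

I = 0.1463∠-33.3° A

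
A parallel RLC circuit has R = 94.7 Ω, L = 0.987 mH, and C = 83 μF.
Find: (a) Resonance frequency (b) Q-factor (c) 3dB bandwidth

Step 1 — Resonance: ω₀ = 1/√(LC) = 1/√(0.000987·8.3e-05) = 3494 rad/s.
Step 2 — f₀ = ω₀/(2π) = 556.1 Hz.
Step 3 — Parallel Q: Q = R/(ω₀L) = 94.7/(3494·0.000987) = 27.46.
Step 4 — Bandwidth: Δω = ω₀/Q = 127.2 rad/s; BW = Δω/(2π) = 20.25 Hz.

(a) f₀ = 556.1 Hz  (b) Q = 27.46  (c) BW = 20.25 Hz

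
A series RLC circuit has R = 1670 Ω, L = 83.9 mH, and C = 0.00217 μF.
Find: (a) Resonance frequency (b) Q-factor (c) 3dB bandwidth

Step 1 — Resonance condition Im(Z)=0 gives ω₀ = 1/√(LC).
Step 2 — ω₀ = 1/√(0.0839·2.17e-09) = 7.411e+04 rad/s.
Step 3 — f₀ = ω₀/(2π) = 1.18e+04 Hz.
Step 4 — Series Q: Q = ω₀L/R = 7.411e+04·0.0839/1670 = 3.723.
Step 5 — 3dB bandwidth: Δω = ω₀/Q = 1.99e+04 rad/s; BW = Δω/(2π) = 3168 Hz.

(a) f₀ = 1.18e+04 Hz  (b) Q = 3.723  (c) BW = 3168 Hz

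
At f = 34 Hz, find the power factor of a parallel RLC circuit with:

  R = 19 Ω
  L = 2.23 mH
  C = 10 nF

Step 1 — Angular frequency: ω = 2π·f = 2π·34 = 213.6 rad/s.
Step 2 — Component impedances:
  R: Z = R = 19 Ω
  L: Z = jωL = j·213.6·0.00223 = 0 + j0.4764 Ω
  C: Z = 1/(jωC) = -j/(ω·C) = 0 - j4.681e+05 Ω
Step 3 — Parallel combination: 1/Z_total = 1/R + 1/L + 1/C; Z_total = 0.01194 + j0.4761 Ω = 0.4762∠88.6° Ω.
Step 4 — Power factor: PF = cos(φ) = Re(Z)/|Z| = 0.01194/0.4762 = 0.02507.
Step 5 — Type: Im(Z) = 0.4761 ⇒ lagging (phase φ = 88.6°).

PF = 0.02507 (lagging, φ = 88.6°)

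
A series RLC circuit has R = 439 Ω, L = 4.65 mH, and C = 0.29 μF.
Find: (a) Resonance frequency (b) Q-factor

Step 1 — Resonance condition Im(Z)=0 gives ω₀ = 1/√(LC).
Step 2 — ω₀ = 1/√(0.00465·2.9e-07) = 2.723e+04 rad/s.
Step 3 — f₀ = ω₀/(2π) = 4334 Hz.
Step 4 — Series Q: Q = ω₀L/R = 2.723e+04·0.00465/439 = 0.2884.

(a) f₀ = 4334 Hz  (b) Q = 0.2884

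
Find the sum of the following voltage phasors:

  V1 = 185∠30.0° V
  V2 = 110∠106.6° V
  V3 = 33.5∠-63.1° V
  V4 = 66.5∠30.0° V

Step 1 — Convert each phasor to rectangular form:
  V1 = 185·(cos(30.0°) + j·sin(30.0°)) = 160.2 + j92.5 V
  V2 = 110·(cos(106.6°) + j·sin(106.6°)) = -31.43 + j105.4 V
  V3 = 33.5·(cos(-63.1°) + j·sin(-63.1°)) = 15.16 - j29.88 V
  V4 = 66.5·(cos(30.0°) + j·sin(30.0°)) = 57.59 + j33.25 V
Step 2 — Sum components: V_total = 201.5 + j201.3 V.
Step 3 — Convert to polar: |V_total| = 284.8 V, ∠V_total = 45.0°.

V_total = 284.8∠45.0° V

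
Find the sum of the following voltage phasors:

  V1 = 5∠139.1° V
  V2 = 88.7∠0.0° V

Step 1 — Convert each phasor to rectangular form:
  V1 = 5·(cos(139.1°) + j·sin(139.1°)) = -3.779 + j3.274 V
  V2 = 88.7·(cos(0.0°) + j·sin(0.0°)) = 88.7 V
Step 2 — Sum components: V_total = 84.92 + j3.274 V.
Step 3 — Convert to polar: |V_total| = 84.98 V, ∠V_total = 2.2°.

V_total = 84.98∠2.2° V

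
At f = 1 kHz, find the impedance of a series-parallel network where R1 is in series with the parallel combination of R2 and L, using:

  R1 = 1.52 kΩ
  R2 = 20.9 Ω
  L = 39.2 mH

Step 1 — Angular frequency: ω = 2π·f = 2π·1000 = 6283 rad/s.
Step 2 — Component impedances:
  R1: Z = R = 1520 Ω
  R2: Z = R = 20.9 Ω
  L: Z = jωL = j·6283·0.0392 = 0 + j246.3 Ω
Step 3 — Parallel branch: R2 || L = 1/(1/R2 + 1/L) = 20.75 + j1.761 Ω.
Step 4 — Series with R1: Z_total = R1 + (R2 || L) = 1541 + j1.761 Ω = 1541∠0.1° Ω.

Z = 1541 + j1.761 Ω = 1541∠0.1° Ω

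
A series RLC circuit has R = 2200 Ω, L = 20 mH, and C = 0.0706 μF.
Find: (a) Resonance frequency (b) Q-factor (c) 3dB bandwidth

Step 1 — Resonance condition Im(Z)=0 gives ω₀ = 1/√(LC).
Step 2 — ω₀ = 1/√(0.02·7.06e-08) = 2.661e+04 rad/s.
Step 3 — f₀ = ω₀/(2π) = 4235 Hz.
Step 4 — Series Q: Q = ω₀L/R = 2.661e+04·0.02/2200 = 0.2419.
Step 5 — 3dB bandwidth: Δω = ω₀/Q = 1.1e+05 rad/s; BW = Δω/(2π) = 1.751e+04 Hz.

(a) f₀ = 4235 Hz  (b) Q = 0.2419  (c) BW = 1.751e+04 Hz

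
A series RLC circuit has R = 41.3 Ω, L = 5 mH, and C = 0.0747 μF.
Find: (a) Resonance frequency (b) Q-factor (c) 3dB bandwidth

Step 1 — Resonance condition Im(Z)=0 gives ω₀ = 1/√(LC).
Step 2 — ω₀ = 1/√(0.005·7.47e-08) = 5.174e+04 rad/s.
Step 3 — f₀ = ω₀/(2π) = 8235 Hz.
Step 4 — Series Q: Q = ω₀L/R = 5.174e+04·0.005/41.3 = 6.264.
Step 5 — 3dB bandwidth: Δω = ω₀/Q = 8260 rad/s; BW = Δω/(2π) = 1315 Hz.

(a) f₀ = 8235 Hz  (b) Q = 6.264  (c) BW = 1315 Hz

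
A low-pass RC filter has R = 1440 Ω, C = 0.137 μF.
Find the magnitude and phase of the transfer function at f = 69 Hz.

Step 1 — Angular frequency: ω = 2π·69 = 433.5 rad/s.
Step 2 — Transfer function: H(jω) = 1/(1 + jωRC).
Step 3 — Denominator: 1 + jωRC = 1 + j·433.5·1440·1.37e-07 = 1 + j0.08553.
Step 4 — H = 0.9927 - j0.08491.
Step 5 — Magnitude: |H| = 0.9964 (-0.0 dB); phase: φ = -4.9°.

|H| = 0.9964 (-0.0 dB), φ = -4.9°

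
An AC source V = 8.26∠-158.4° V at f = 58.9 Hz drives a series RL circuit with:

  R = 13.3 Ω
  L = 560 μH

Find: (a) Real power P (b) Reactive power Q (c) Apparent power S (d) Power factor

Step 1 — Angular frequency: ω = 2π·f = 2π·58.9 = 370.1 rad/s.
Step 2 — Component impedances:
  R: Z = R = 13.3 Ω
  L: Z = jωL = j·370.1·0.00056 = 0 + j0.2072 Ω
Step 3 — Series combination: Z_total = R + L = 13.3 + j0.2072 Ω = 13.3∠0.9° Ω.
Step 4 — Source phasor: V = 8.26∠-158.4° V = -7.68 - j3.041 V.
Step 5 — Current: I = V / Z = -0.5809 - j0.2196 A = 0.621∠-159.3° A.
Step 6 — Complex power: S = V·I* = 5.129 + j0.07992 VA.
Step 7 — Real power: P = Re(S) = 5.129 W.
Step 8 — Reactive power: Q = Im(S) = 0.07992 VAR.
Step 9 — Apparent power: |S| = 5.129 VA.
Step 10 — Power factor: PF = P/|S| = 0.9999 (lagging).

(a) P = 5.129 W  (b) Q = 0.07992 VAR  (c) S = 5.129 VA  (d) PF = 0.9999 (lagging)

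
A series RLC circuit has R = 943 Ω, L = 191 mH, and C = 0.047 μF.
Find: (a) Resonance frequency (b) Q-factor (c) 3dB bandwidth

Step 1 — Resonance: ω₀ = 1/√(LC) = 1/√(0.191·4.7e-08) = 1.055e+04 rad/s.
Step 2 — f₀ = ω₀/(2π) = 1680 Hz.
Step 3 — Series Q: Q = ω₀L/R = 1.055e+04·0.191/943 = 2.138.
Step 4 — Bandwidth: Δω = ω₀/Q = 4937 rad/s; BW = Δω/(2π) = 785.8 Hz.

(a) f₀ = 1680 Hz  (b) Q = 2.138  (c) BW = 785.8 Hz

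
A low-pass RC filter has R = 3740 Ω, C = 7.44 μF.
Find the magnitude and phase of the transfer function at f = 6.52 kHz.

Step 1 — Angular frequency: ω = 2π·6520 = 4.097e+04 rad/s.
Step 2 — Transfer function: H(jω) = 1/(1 + jωRC).
Step 3 — Denominator: 1 + jωRC = 1 + j·4.097e+04·3740·7.44e-06 = 1 + j1140.
Step 4 — H = 7.696e-07 - j0.0008773.
Step 5 — Magnitude: |H| = 0.0008773 (-61.1 dB); phase: φ = -89.9°.

|H| = 0.0008773 (-61.1 dB), φ = -89.9°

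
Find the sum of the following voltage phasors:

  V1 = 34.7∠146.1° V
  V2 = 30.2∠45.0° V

Step 1 — Convert each phasor to rectangular form:
  V1 = 34.7·(cos(146.1°) + j·sin(146.1°)) = -28.8 + j19.35 V
  V2 = 30.2·(cos(45.0°) + j·sin(45.0°)) = 21.35 + j21.35 V
Step 2 — Sum components: V_total = -7.447 + j40.71 V.
Step 3 — Convert to polar: |V_total| = 41.38 V, ∠V_total = 100.4°.

V_total = 41.38∠100.4° V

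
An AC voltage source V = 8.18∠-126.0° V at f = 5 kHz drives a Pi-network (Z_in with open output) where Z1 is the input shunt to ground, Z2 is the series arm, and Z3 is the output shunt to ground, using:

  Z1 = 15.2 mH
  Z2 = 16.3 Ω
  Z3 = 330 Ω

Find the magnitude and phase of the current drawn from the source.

Step 1 — Angular frequency: ω = 2π·f = 2π·5000 = 3.142e+04 rad/s.
Step 2 — Component impedances:
  Z1: Z = jωL = j·3.142e+04·0.0152 = 0 + j477.5 Ω
  Z2: Z = R = 16.3 Ω
  Z3: Z = R = 330 Ω
Step 3 — With open output, the series arm Z2 and the output shunt Z3 appear in series to ground: Z2 + Z3 = 346.3 Ω.
Step 4 — Parallel with input shunt Z1: Z_in = Z1 || (Z2 + Z3) = 226.9 + j164.6 Ω = 280.3∠35.9° Ω.
Step 5 — Source phasor: V = 8.18∠-126.0° V = -4.808 - j6.618 V.
Step 6 — Ohm's law: I = V / Z_total = (-4.808 - j6.618) / (226.9 + j164.6) = -0.02774 - j0.009041 A.
Step 7 — Convert to polar: |I| = 0.02918 A, ∠I = -161.9°.

I = 0.02918∠-161.9° A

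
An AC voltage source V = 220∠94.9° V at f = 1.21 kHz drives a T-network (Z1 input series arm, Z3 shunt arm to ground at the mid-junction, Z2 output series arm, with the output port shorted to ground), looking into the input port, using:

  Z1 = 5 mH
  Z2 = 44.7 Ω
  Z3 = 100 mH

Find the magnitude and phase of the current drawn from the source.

Step 1 — Angular frequency: ω = 2π·f = 2π·1210 = 7603 rad/s.
Step 2 — Component impedances:
  Z1: Z = jωL = j·7603·0.005 = 0 + j38.01 Ω
  Z2: Z = R = 44.7 Ω
  Z3: Z = jωL = j·7603·0.1 = 0 + j760.3 Ω
Step 3 — With the output port shorted to ground, the output series arm Z2 runs from the junction to ground; the shunt arm Z3 also runs from the junction to ground. They appear in parallel: Z3 || Z2 = 44.55 + j2.619 Ω.
Step 4 — Series with input arm Z1: Z_in = Z1 + (Z3 || Z2) = 44.55 + j40.63 Ω = 60.29∠42.4° Ω.
Step 5 — Source phasor: V = 220∠94.9° V = -18.79 + j219.2 V.
Step 6 — Ohm's law: I = V / Z_total = (-18.79 + j219.2) / (44.55 + j40.63) = 2.22 + j2.896 A.
Step 7 — Convert to polar: |I| = 3.649 A, ∠I = 52.5°.

I = 3.649∠52.5° A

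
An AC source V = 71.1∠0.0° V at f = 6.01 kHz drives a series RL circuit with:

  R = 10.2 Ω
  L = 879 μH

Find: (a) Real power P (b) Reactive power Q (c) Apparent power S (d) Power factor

Step 1 — Angular frequency: ω = 2π·f = 2π·6010 = 3.776e+04 rad/s.
Step 2 — Component impedances:
  R: Z = R = 10.2 Ω
  L: Z = jωL = j·3.776e+04·0.000879 = 0 + j33.19 Ω
Step 3 — Series combination: Z_total = R + L = 10.2 + j33.19 Ω = 34.72∠72.9° Ω.
Step 4 — Source phasor: V = 71.1∠0.0° V = 71.1 V.
Step 5 — Current: I = V / Z = 0.6014 - j1.957 A = 2.048∠-72.9° A.
Step 6 — Complex power: S = V·I* = 42.76 + j139.2 VA.
Step 7 — Real power: P = Re(S) = 42.76 W.
Step 8 — Reactive power: Q = Im(S) = 139.2 VAR.
Step 9 — Apparent power: |S| = 145.6 VA.
Step 10 — Power factor: PF = P/|S| = 0.2937 (lagging).

(a) P = 42.76 W  (b) Q = 139.2 VAR  (c) S = 145.6 VA  (d) PF = 0.2937 (lagging)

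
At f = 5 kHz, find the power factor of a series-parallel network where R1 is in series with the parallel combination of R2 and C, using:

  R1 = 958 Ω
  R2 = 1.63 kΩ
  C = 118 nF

Step 1 — Angular frequency: ω = 2π·f = 2π·5000 = 3.142e+04 rad/s.
Step 2 — Component impedances:
  R1: Z = R = 958 Ω
  R2: Z = R = 1630 Ω
  C: Z = 1/(jωC) = -j/(ω·C) = 0 - j269.8 Ω
Step 3 — Parallel branch: R2 || C = 1/(1/R2 + 1/C) = 43.45 - j262.6 Ω.
Step 4 — Series with R1: Z_total = R1 + (R2 || C) = 1001 - j262.6 Ω = 1035∠-14.7° Ω.
Step 5 — Power factor: PF = cos(φ) = Re(Z)/|Z| = 1001.45/1035.3 = 0.9673.
Step 6 — Type: Im(Z) = -262.6 ⇒ leading (phase φ = -14.7°).

PF = 0.9673 (leading, φ = -14.7°)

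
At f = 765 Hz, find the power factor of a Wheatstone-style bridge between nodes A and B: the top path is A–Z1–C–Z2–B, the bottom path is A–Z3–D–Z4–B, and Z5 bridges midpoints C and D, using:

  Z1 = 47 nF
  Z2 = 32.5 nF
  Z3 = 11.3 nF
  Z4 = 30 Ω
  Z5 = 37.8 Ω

Step 1 — Angular frequency: ω = 2π·f = 2π·765 = 4807 rad/s.
Step 2 — Component impedances:
  Z1: Z = 1/(jωC) = -j/(ω·C) = 0 - j4427 Ω
  Z2: Z = 1/(jωC) = -j/(ω·C) = 0 - j6401 Ω
  Z3: Z = 1/(jωC) = -j/(ω·C) = 0 - j1.841e+04 Ω
  Z4: Z = R = 30 Ω
  Z5: Z = R = 37.8 Ω
Step 3 — Bridge requires nodal analysis (the Z5 bridge couples midpoints C and D, so the two paths cannot be reduced to a simple series/parallel combination). Setting node B to ground and injecting 1 A at node A, the 3-node admittance system at A, C, D solves to V_A = Z_AB = 54.56 - j3569 Ω = 3570∠-89.1° Ω.
Step 4 — Power factor: PF = cos(φ) = Re(Z)/|Z| = 54.56/3570 = 0.01528.
Step 5 — Type: Im(Z) = -3569 ⇒ leading (phase φ = -89.1°).

PF = 0.01528 (leading, φ = -89.1°)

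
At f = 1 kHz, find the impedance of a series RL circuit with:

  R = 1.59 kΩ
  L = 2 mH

Step 1 — Angular frequency: ω = 2π·f = 2π·1000 = 6283 rad/s.
Step 2 — Component impedances:
  R: Z = R = 1590 Ω
  L: Z = jωL = j·6283·0.002 = 0 + j12.57 Ω
Step 3 — Series combination: Z_total = R + L = 1590 + j12.57 Ω = 1590∠0.5° Ω.

Z = 1590 + j12.57 Ω = 1590∠0.5° Ω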